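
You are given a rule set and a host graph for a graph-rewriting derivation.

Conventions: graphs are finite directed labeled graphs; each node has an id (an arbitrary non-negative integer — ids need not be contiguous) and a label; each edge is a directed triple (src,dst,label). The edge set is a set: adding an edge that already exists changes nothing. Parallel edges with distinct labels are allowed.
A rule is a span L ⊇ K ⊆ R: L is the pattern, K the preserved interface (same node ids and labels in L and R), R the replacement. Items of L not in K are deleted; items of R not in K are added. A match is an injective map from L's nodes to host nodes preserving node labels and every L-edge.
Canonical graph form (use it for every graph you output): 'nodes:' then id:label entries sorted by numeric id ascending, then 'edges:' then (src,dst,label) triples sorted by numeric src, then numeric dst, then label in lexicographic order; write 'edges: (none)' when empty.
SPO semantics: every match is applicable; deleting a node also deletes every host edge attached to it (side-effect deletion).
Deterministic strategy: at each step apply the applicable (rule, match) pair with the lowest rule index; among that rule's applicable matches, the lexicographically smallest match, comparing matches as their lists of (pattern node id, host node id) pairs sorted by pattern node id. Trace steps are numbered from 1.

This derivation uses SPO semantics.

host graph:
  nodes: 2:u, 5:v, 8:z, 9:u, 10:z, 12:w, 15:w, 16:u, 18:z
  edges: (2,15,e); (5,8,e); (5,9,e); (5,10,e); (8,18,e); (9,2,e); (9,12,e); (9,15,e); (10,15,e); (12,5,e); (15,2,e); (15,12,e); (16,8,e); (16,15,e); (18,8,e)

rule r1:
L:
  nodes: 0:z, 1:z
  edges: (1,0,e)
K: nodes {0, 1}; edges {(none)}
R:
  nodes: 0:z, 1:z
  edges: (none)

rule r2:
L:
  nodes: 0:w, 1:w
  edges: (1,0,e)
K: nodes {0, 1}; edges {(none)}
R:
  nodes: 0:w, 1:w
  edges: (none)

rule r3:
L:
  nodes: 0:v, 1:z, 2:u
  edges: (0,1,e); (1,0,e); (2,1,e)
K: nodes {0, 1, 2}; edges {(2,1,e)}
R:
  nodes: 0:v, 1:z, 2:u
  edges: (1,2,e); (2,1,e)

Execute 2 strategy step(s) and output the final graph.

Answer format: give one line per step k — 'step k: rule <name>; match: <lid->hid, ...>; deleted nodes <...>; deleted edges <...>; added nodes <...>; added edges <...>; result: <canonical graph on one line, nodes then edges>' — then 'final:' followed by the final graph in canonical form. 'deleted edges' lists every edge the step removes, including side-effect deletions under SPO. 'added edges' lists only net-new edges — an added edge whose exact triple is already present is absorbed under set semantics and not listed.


step 1: rule r1; match: 0->8, 1->18; deleted nodes (none); deleted edges (18,8,e); added nodes (none); added edges (none); result: nodes: 2:u, 5:v, 8:z, 9:u, 10:z, 12:w, 15:w, 16:u, 18:z edges: (2,15,e); (5,8,e); (5,9,e); (5,10,e); (8,18,e); (9,2,e); (9,12,e); (9,15,e); (10,15,e); (12,5,e); (15,2,e); (15,12,e); (16,8,e); (16,15,e)
step 2: rule r1; match: 0->18, 1->8; deleted nodes (none); deleted edges (8,18,e); added nodes (none); added edges (none); result: nodes: 2:u, 5:v, 8:z, 9:u, 10:z, 12:w, 15:w, 16:u, 18:z edges: (2,15,e); (5,8,e); (5,9,e); (5,10,e); (9,2,e); (9,12,e); (9,15,e); (10,15,e); (12,5,e); (15,2,e); (15,12,e); (16,8,e); (16,15,e)
final:
nodes: 2:u, 5:v, 8:z, 9:u, 10:z, 12:w, 15:w, 16:u, 18:z
edges: (2,15,e); (5,8,e); (5,9,e); (5,10,e); (9,2,e); (9,12,e); (9,15,e); (10,15,e); (12,5,e); (15,2,e); (15,12,e); (16,8,e); (16,15,e)


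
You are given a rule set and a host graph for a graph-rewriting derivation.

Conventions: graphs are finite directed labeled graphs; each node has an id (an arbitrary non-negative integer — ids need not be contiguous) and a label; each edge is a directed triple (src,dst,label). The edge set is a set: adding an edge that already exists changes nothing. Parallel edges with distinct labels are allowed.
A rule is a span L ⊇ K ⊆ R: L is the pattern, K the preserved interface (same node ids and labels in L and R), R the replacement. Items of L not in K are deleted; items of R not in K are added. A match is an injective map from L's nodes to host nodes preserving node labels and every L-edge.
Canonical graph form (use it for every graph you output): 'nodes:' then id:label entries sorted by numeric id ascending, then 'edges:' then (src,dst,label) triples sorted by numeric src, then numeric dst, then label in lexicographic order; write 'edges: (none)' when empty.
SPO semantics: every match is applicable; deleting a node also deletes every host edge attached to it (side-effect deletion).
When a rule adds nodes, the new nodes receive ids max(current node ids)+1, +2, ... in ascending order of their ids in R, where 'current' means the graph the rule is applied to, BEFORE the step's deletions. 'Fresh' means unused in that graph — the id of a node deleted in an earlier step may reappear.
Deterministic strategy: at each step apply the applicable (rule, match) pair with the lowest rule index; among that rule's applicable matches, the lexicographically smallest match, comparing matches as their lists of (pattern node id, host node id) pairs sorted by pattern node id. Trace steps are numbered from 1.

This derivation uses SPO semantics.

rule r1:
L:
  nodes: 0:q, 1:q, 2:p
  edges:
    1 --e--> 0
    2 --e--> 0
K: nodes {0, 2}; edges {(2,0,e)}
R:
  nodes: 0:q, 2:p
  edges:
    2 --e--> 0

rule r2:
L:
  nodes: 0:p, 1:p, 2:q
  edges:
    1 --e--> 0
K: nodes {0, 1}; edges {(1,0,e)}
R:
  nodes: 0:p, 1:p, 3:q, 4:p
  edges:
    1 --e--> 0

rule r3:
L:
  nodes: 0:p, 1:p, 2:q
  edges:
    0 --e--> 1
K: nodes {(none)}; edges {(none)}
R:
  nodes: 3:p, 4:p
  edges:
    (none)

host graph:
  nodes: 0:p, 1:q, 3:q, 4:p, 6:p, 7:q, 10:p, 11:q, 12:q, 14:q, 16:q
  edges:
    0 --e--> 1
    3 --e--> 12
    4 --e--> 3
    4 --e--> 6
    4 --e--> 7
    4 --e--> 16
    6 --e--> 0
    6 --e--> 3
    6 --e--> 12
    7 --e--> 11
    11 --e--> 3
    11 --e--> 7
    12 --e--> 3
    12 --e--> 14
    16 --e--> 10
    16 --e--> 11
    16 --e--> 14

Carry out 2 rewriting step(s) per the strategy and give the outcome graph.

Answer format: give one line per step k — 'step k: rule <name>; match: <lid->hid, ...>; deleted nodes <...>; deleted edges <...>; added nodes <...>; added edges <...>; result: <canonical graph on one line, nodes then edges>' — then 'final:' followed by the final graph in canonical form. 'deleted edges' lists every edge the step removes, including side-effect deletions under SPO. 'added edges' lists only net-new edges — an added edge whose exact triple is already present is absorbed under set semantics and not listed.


step 1: rule r1; match: 0->3, 1->11, 2->4; deleted nodes 11; deleted edges (7,11,e); (11,3,e); (11,7,e); (16,11,e); added nodes (none); added edges (none); result: nodes: 0:p, 1:q, 3:q, 4:p, 6:p, 7:q, 10:p, 12:q, 14:q, 16:q edges: (0,1,e); (3,12,e); (4,3,e); (4,6,e); (4,7,e); (4,16,e); (6,0,e); (6,3,e); (6,12,e); (12,3,e); (12,14,e); (16,10,e); (16,14,e)
step 2: rule r1; match: 0->3, 1->12, 2->4; deleted nodes 12; deleted edges (3,12,e); (6,12,e); (12,3,e); (12,14,e); added nodes (none); added edges (none); result: nodes: 0:p, 1:q, 3:q, 4:p, 6:p, 7:q, 10:p, 14:q, 16:q edges: (0,1,e); (4,3,e); (4,6,e); (4,7,e); (4,16,e); (6,0,e); (6,3,e); (16,10,e); (16,14,e)
final:
nodes: 0:p, 1:q, 3:q, 4:p, 6:p, 7:q, 10:p, 14:q, 16:q
edges: (0,1,e); (4,3,e); (4,6,e); (4,7,e); (4,16,e); (6,0,e); (6,3,e); (16,10,e); (16,14,e)


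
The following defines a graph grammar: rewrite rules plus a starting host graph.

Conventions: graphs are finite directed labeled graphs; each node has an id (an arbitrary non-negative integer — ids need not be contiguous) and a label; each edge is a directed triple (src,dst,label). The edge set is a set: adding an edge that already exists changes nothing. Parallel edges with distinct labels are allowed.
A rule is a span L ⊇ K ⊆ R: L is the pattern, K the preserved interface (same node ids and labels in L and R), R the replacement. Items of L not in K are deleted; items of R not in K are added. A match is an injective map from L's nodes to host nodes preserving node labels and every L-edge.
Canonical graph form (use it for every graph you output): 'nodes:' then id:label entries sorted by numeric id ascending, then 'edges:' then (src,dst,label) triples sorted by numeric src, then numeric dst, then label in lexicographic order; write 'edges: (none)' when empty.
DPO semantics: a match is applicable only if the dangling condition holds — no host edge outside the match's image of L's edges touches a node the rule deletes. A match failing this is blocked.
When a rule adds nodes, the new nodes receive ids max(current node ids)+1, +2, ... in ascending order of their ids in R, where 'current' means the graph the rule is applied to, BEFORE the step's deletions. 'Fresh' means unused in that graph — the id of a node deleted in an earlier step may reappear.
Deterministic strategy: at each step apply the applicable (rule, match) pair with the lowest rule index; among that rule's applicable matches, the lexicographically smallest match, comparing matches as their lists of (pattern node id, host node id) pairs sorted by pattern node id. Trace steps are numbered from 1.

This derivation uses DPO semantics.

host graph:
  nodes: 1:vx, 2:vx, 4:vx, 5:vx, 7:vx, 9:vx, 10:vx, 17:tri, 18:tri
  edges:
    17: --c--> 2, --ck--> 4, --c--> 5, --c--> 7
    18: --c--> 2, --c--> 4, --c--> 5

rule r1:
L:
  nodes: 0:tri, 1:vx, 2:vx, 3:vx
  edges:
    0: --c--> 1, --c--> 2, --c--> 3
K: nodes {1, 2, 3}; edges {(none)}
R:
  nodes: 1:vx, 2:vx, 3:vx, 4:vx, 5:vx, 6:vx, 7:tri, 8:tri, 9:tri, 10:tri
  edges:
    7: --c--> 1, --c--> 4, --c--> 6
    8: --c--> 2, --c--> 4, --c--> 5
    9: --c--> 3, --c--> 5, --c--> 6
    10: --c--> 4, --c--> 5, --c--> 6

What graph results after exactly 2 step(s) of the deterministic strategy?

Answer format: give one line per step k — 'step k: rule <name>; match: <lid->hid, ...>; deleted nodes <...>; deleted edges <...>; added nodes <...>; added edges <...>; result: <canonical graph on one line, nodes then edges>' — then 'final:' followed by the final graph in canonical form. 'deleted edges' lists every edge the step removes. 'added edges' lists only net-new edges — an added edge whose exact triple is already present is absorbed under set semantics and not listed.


step 1: rule r1; match: 0->18, 1->2, 2->4, 3->5; deleted nodes 18; deleted edges (18,2,c); (18,4,c); (18,5,c); added nodes 19, 20, 21, 22, 23, 24, 25; added edges (22,2,c); (22,19,c); (22,21,c); (23,4,c); (23,19,c); (23,20,c); (24,5,c); (24,20,c); (24,21,c); (25,19,c); (25,20,c); (25,21,c); result: nodes: 1:vx, 2:vx, 4:vx, 5:vx, 7:vx, 9:vx, 10:vx, 17:tri, 19:vx, 20:vx, 21:vx, 22:tri, 23:tri, 24:tri, 25:tri edges: (17,2,c); (17,4,ck); (17,5,c); (17,7,c); (22,2,c); (22,19,c); (22,21,c); (23,4,c); (23,19,c); (23,20,c); (24,5,c); (24,20,c); (24,21,c); (25,19,c); (25,20,c); (25,21,c)
step 2: rule r1; match: 0->22, 1->2, 2->19, 3->21; deleted nodes 22; deleted edges (22,2,c); (22,19,c); (22,21,c); added nodes 26, 27, 28, 29, 30, 31, 32; added edges (29,2,c); (29,26,c); (29,28,c); (30,19,c); (30,26,c); (30,27,c); (31,21,c); (31,27,c); (31,28,c); (32,26,c); (32,27,c); (32,28,c); result: nodes: 1:vx, 2:vx, 4:vx, 5:vx, 7:vx, 9:vx, 10:vx, 17:tri, 19:vx, 20:vx, 21:vx, 23:tri, 24:tri, 25:tri, 26:vx, 27:vx, 28:vx, 29:tri, 30:tri, 31:tri, 32:tri edges: (17,2,c); (17,4,ck); (17,5,c); (17,7,c); (23,4,c); (23,19,c); (23,20,c); (24,5,c); (24,20,c); (24,21,c); (25,19,c); (25,20,c); (25,21,c); (29,2,c); (29,26,c); (29,28,c); (30,19,c); (30,26,c); (30,27,c); (31,21,c); (31,27,c); (31,28,c); (32,26,c); (32,27,c); (32,28,c)
final:
nodes: 1:vx, 2:vx, 4:vx, 5:vx, 7:vx, 9:vx, 10:vx, 17:tri, 19:vx, 20:vx, 21:vx, 23:tri, 24:tri, 25:tri, 26:vx, 27:vx, 28:vx, 29:tri, 30:tri, 31:tri, 32:tri
edges: (17,2,c); (17,4,ck); (17,5,c); (17,7,c); (23,4,c); (23,19,c); (23,20,c); (24,5,c); (24,20,c); (24,21,c); (25,19,c); (25,20,c); (25,21,c); (29,2,c); (29,26,c); (29,28,c); (30,19,c); (30,26,c); (30,27,c); (31,21,c); (31,27,c); (31,28,c); (32,26,c); (32,27,c); (32,28,c)


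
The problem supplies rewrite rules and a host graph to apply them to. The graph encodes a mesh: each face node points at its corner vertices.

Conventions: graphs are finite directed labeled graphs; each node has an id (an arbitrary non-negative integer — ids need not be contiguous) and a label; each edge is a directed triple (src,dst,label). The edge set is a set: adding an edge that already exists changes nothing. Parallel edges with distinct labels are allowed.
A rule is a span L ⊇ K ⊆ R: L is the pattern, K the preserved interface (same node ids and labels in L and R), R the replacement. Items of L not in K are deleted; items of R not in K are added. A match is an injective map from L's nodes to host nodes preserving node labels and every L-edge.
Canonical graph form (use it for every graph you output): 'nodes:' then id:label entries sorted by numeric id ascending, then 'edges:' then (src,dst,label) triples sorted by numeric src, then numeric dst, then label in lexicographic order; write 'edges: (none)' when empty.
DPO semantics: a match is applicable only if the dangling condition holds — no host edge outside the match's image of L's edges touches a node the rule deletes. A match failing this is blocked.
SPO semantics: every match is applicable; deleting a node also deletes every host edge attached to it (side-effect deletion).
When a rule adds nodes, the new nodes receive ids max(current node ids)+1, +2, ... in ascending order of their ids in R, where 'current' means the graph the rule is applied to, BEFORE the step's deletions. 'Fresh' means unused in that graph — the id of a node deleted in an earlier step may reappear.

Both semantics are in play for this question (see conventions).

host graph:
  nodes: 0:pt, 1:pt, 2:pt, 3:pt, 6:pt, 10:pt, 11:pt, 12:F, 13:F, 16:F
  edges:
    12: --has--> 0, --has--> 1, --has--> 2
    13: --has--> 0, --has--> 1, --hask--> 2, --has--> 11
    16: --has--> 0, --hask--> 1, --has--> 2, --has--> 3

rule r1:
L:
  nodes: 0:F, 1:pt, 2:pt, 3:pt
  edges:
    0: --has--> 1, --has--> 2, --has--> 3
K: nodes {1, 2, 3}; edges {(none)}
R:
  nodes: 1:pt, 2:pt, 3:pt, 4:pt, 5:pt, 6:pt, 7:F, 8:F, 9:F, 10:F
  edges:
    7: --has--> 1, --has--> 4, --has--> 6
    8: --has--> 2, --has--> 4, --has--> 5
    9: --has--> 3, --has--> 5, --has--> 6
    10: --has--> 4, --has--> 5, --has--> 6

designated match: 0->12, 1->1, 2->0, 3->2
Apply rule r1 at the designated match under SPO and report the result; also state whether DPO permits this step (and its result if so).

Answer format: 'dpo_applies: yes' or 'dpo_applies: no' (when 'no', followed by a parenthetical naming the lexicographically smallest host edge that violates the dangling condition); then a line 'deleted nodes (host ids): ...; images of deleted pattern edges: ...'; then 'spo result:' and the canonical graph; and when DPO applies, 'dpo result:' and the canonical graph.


dpo_applies: yes
deleted nodes (host ids): 12; images of deleted pattern edges: (12,0,has); (12,1,has); (12,2,has)
spo result:
nodes: 0:pt, 1:pt, 2:pt, 3:pt, 6:pt, 10:pt, 11:pt, 13:F, 16:F, 17:pt, 18:pt, 19:pt, 20:F, 21:F, 22:F, 23:F
edges: (13,0,has); (13,1,has); (13,2,hask); (13,11,has); (16,0,has); (16,1,hask); (16,2,has); (16,3,has); (20,1,has); (20,17,has); (20,19,has); (21,0,has); (21,17,has); (21,18,has); (22,2,has); (22,18,has); (22,19,has); (23,17,has); (23,18,has); (23,19,has)
dpo result:
nodes: 0:pt, 1:pt, 2:pt, 3:pt, 6:pt, 10:pt, 11:pt, 13:F, 16:F, 17:pt, 18:pt, 19:pt, 20:F, 21:F, 22:F, 23:F
edges: (13,0,has); (13,1,has); (13,2,hask); (13,11,has); (16,0,has); (16,1,hask); (16,2,has); (16,3,has); (20,1,has); (20,17,has); (20,19,has); (21,0,has); (21,17,has); (21,18,has); (22,2,has); (22,18,has); (22,19,has); (23,17,has); (23,18,has); (23,19,has)


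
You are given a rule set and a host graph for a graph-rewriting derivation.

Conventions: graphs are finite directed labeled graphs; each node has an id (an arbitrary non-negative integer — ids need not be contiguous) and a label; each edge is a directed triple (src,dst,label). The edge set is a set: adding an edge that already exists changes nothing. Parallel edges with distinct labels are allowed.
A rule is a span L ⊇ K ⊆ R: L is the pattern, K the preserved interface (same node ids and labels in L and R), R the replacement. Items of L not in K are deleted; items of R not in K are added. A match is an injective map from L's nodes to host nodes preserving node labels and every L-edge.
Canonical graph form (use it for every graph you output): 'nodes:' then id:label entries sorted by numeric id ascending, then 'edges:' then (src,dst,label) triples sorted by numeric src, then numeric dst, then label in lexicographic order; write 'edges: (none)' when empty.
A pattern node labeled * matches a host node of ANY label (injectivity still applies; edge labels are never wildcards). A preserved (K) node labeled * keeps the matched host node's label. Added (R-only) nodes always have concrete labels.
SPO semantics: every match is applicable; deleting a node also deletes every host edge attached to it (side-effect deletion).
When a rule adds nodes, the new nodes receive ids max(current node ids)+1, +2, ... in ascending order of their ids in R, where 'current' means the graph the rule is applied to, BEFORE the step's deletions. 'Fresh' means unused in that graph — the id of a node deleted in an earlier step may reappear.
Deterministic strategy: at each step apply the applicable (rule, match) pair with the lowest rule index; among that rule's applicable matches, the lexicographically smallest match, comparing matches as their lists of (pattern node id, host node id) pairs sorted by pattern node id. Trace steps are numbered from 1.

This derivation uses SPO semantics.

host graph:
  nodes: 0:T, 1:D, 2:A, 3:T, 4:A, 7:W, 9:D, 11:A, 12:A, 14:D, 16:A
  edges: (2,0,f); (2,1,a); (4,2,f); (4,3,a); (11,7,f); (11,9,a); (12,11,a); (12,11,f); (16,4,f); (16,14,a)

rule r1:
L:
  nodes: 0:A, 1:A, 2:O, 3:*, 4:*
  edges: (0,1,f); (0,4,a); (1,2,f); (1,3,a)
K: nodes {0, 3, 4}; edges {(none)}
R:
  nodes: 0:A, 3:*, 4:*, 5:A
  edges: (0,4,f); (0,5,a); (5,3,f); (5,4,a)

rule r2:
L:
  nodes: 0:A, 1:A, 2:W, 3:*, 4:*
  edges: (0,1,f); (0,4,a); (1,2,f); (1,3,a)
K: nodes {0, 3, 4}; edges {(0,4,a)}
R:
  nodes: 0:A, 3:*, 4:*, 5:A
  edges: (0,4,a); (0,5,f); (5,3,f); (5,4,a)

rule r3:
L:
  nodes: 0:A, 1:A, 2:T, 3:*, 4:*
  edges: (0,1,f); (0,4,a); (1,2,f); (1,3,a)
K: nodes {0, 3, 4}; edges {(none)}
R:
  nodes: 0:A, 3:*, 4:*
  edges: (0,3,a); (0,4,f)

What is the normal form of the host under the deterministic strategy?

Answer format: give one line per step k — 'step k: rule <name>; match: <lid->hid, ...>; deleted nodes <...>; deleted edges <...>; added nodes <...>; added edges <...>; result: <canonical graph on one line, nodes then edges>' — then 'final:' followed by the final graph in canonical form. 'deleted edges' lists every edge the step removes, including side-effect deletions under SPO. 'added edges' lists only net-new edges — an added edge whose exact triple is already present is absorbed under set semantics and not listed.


step 1: rule r3; match: 0->4, 1->2, 2->0, 3->1, 4->3; deleted nodes 0, 2; deleted edges (2,0,f); (2,1,a); (4,2,f); (4,3,a); added nodes (none); added edges (4,1,a); (4,3,f); result: nodes: 1:D, 3:T, 4:A, 7:W, 9:D, 11:A, 12:A, 14:D, 16:A edges: (4,1,a); (4,3,f); (11,7,f); (11,9,a); (12,11,a); (12,11,f); (16,4,f); (16,14,a)
step 2: rule r3; match: 0->16, 1->4, 2->3, 3->1, 4->14; deleted nodes 3, 4; deleted edges (4,1,a); (4,3,f); (16,4,f); (16,14,a); added nodes (none); added edges (16,1,a); (16,14,f); result: nodes: 1:D, 7:W, 9:D, 11:A, 12:A, 14:D, 16:A edges: (11,7,f); (11,9,a); (12,11,a); (12,11,f); (16,1,a); (16,14,f)
final:
nodes: 1:D, 7:W, 9:D, 11:A, 12:A, 14:D, 16:A
edges: (11,7,f); (11,9,a); (12,11,a); (12,11,f); (16,1,a); (16,14,f)


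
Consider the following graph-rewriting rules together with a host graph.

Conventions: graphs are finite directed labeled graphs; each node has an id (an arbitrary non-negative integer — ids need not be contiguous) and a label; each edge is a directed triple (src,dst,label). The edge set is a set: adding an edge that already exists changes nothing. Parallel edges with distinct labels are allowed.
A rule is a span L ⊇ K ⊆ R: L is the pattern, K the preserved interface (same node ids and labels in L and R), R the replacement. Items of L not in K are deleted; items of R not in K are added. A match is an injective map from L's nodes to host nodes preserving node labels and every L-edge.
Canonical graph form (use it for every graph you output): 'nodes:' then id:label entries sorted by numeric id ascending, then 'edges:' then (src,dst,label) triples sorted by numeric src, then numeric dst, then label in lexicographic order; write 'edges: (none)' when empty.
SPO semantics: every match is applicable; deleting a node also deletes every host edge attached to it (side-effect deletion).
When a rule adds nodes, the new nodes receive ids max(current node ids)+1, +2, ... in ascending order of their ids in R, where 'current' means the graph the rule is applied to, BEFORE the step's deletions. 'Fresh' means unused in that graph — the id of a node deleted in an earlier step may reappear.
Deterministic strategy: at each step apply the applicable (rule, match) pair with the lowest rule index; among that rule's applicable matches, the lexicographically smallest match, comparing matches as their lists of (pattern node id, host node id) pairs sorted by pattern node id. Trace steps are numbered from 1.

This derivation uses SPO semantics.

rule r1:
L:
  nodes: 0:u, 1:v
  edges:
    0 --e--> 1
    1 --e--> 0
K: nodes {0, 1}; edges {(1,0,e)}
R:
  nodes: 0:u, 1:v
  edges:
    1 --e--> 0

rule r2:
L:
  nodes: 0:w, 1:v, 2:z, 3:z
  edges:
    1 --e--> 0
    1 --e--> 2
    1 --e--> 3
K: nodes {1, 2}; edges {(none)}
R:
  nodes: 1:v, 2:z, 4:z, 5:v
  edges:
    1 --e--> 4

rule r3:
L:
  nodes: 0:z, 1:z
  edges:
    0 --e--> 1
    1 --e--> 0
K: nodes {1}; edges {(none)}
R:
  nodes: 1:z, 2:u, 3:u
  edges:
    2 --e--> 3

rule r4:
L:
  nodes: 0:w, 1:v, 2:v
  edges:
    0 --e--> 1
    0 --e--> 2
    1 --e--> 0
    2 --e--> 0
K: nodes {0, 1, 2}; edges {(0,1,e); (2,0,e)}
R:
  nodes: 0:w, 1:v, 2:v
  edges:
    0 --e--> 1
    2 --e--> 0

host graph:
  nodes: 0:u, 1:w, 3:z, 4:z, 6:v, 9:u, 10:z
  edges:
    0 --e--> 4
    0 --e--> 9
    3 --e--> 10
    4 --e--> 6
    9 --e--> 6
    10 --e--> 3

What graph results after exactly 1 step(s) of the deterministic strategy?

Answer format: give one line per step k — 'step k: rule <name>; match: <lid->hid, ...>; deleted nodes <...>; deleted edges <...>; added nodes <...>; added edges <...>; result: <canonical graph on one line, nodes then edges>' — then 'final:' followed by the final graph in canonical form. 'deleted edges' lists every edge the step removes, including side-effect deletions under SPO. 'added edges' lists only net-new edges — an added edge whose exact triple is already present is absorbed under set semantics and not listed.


step 1: rule r3; match: 0->3, 1->10; deleted nodes 3; deleted edges (3,10,e); (10,3,e); added nodes 11, 12; added edges (11,12,e); result: nodes: 0:u, 1:w, 4:z, 6:v, 9:u, 10:z, 11:u, 12:u edges: (0,4,e); (0,9,e); (4,6,e); (9,6,e); (11,12,e)
final:
nodes: 0:u, 1:w, 4:z, 6:v, 9:u, 10:z, 11:u, 12:u
edges: (0,4,e); (0,9,e); (4,6,e); (9,6,e); (11,12,e)


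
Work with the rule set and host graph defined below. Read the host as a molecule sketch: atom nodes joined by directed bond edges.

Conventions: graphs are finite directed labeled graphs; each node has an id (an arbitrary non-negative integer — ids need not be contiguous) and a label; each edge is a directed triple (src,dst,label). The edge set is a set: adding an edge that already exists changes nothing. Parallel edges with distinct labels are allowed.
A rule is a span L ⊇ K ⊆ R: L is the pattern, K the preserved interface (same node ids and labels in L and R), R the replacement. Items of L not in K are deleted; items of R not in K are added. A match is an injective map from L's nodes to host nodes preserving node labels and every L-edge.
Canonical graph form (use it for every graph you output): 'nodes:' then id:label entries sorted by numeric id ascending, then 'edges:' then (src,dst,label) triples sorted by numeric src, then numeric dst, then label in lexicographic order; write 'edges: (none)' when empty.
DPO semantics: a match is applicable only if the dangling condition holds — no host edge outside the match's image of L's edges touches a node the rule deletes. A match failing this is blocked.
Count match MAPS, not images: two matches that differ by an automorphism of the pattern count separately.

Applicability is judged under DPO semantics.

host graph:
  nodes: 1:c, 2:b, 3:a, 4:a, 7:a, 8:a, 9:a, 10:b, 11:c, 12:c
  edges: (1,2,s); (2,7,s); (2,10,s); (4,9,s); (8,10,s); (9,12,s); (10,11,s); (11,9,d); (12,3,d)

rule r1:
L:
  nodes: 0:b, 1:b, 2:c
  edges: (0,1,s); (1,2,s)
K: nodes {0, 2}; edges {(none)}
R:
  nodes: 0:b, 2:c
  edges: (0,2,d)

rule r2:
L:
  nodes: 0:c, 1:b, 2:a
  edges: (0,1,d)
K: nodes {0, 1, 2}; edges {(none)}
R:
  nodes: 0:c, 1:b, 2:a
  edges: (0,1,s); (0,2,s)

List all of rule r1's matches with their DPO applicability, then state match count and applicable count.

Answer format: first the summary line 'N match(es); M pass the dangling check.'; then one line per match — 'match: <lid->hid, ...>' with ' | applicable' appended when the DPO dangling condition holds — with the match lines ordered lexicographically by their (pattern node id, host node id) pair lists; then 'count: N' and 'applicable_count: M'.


1 match(es); 0 pass the dangling check.
match: 0->2, 1->10, 2->11
count: 1
applicable_count: 0


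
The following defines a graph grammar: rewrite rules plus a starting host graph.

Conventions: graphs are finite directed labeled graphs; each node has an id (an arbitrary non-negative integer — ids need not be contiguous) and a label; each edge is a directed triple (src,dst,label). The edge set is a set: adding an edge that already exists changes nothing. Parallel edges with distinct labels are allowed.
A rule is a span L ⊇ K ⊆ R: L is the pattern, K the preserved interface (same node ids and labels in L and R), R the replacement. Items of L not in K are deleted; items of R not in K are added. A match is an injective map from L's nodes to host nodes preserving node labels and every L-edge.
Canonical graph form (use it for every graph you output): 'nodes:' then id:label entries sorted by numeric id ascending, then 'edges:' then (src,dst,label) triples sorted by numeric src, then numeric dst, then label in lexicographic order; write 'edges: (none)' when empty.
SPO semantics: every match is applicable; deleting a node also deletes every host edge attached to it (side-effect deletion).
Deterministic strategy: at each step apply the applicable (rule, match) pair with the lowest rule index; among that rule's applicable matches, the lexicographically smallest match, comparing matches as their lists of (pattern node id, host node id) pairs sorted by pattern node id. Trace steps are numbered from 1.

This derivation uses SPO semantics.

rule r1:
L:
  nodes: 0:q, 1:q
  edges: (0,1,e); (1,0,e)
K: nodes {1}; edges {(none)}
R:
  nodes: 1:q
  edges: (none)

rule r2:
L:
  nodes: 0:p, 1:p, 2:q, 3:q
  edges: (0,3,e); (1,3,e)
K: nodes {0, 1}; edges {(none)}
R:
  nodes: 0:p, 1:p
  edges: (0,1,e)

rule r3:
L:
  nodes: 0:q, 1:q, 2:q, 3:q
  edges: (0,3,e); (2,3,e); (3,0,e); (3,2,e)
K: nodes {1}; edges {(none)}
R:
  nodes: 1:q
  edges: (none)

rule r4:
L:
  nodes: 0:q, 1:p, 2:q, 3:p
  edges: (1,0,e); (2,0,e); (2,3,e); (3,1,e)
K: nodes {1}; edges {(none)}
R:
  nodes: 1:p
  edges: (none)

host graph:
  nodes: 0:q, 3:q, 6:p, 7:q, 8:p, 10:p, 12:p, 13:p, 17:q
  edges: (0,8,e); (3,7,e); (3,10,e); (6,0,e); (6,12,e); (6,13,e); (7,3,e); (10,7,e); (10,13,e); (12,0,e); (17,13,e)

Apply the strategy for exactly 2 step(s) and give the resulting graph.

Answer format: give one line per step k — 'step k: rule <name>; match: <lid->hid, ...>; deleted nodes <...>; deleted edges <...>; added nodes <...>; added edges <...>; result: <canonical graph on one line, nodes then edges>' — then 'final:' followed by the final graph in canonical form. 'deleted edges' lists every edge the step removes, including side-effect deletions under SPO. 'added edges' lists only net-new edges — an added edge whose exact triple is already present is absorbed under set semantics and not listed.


step 1: rule r1; match: 0->3, 1->7; deleted nodes 3; deleted edges (3,7,e); (3,10,e); (7,3,e); added nodes (none); added edges (none); result: nodes: 0:q, 6:p, 7:q, 8:p, 10:p, 12:p, 13:p, 17:q edges: (0,8,e); (6,0,e); (6,12,e); (6,13,e); (10,7,e); (10,13,e); (12,0,e); (17,13,e)
step 2: rule r2; match: 0->6, 1->12, 2->7, 3->0; deleted nodes 0, 7; deleted edges (0,8,e); (6,0,e); (10,7,e); (12,0,e); added nodes (none); added edges (none); result: nodes: 6:p, 8:p, 10:p, 12:p, 13:p, 17:q edges: (6,12,e); (6,13,e); (10,13,e); (17,13,e)
final:
nodes: 6:p, 8:p, 10:p, 12:p, 13:p, 17:q
edges: (6,12,e); (6,13,e); (10,13,e); (17,13,e)


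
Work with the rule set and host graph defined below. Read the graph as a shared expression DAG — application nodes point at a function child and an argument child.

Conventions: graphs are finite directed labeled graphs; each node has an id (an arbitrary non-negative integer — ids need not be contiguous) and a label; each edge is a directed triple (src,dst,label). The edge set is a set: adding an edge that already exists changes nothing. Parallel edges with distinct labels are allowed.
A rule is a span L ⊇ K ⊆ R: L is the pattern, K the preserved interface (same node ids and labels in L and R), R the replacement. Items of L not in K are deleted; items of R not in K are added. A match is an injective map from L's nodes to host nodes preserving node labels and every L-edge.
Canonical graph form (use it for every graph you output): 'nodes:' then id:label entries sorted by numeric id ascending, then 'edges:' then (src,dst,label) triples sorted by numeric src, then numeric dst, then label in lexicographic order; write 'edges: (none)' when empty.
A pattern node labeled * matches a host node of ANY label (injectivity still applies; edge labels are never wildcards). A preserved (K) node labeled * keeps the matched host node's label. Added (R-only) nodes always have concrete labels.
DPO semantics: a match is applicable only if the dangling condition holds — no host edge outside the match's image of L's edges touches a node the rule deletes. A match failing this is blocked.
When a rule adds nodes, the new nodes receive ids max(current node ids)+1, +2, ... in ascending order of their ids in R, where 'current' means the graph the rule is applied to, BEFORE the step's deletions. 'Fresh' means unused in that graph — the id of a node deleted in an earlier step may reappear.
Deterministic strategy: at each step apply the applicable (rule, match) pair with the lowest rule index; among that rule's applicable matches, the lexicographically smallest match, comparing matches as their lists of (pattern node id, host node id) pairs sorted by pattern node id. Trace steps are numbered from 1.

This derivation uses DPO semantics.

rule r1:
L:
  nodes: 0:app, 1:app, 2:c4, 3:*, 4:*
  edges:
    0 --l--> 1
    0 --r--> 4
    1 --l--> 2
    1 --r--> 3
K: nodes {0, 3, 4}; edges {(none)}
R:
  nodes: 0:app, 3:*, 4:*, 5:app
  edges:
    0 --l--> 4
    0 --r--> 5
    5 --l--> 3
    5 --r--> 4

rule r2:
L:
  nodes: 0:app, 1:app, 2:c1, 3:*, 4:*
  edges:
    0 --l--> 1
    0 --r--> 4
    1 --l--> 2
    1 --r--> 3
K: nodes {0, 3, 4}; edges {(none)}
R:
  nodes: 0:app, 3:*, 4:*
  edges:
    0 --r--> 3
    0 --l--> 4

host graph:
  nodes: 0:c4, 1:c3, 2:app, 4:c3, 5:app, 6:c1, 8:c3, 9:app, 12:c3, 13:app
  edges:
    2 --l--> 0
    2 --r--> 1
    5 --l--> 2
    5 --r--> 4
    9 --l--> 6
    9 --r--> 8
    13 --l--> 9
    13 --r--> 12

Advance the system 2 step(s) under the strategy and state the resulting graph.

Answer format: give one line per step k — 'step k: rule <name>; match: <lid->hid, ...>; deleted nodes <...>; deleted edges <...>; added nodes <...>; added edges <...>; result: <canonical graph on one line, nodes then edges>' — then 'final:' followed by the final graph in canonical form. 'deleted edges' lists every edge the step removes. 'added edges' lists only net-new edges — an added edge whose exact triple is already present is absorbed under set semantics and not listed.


step 1: rule r1; match: 0->5, 1->2, 2->0, 3->1, 4->4; deleted nodes 0, 2; deleted edges (2,0,l); (2,1,r); (5,2,l); (5,4,r); added nodes 14; added edges (5,4,l); (5,14,r); (14,1,l); (14,4,r); result: nodes: 1:c3, 4:c3, 5:app, 6:c1, 8:c3, 9:app, 12:c3, 13:app, 14:app edges: (5,4,l); (5,14,r); (9,6,l); (9,8,r); (13,9,l); (13,12,r); (14,1,l); (14,4,r)
step 2: rule r2; match: 0->13, 1->9, 2->6, 3->8, 4->12; deleted nodes 6, 9; deleted edges (9,6,l); (9,8,r); (13,9,l); (13,12,r); added nodes (none); added edges (13,8,r); (13,12,l); result: nodes: 1:c3, 4:c3, 5:app, 8:c3, 12:c3, 13:app, 14:app edges: (5,4,l); (5,14,r); (13,8,r); (13,12,l); (14,1,l); (14,4,r)
final:
nodes: 1:c3, 4:c3, 5:app, 8:c3, 12:c3, 13:app, 14:app
edges: (5,4,l); (5,14,r); (13,8,r); (13,12,l); (14,1,l); (14,4,r)


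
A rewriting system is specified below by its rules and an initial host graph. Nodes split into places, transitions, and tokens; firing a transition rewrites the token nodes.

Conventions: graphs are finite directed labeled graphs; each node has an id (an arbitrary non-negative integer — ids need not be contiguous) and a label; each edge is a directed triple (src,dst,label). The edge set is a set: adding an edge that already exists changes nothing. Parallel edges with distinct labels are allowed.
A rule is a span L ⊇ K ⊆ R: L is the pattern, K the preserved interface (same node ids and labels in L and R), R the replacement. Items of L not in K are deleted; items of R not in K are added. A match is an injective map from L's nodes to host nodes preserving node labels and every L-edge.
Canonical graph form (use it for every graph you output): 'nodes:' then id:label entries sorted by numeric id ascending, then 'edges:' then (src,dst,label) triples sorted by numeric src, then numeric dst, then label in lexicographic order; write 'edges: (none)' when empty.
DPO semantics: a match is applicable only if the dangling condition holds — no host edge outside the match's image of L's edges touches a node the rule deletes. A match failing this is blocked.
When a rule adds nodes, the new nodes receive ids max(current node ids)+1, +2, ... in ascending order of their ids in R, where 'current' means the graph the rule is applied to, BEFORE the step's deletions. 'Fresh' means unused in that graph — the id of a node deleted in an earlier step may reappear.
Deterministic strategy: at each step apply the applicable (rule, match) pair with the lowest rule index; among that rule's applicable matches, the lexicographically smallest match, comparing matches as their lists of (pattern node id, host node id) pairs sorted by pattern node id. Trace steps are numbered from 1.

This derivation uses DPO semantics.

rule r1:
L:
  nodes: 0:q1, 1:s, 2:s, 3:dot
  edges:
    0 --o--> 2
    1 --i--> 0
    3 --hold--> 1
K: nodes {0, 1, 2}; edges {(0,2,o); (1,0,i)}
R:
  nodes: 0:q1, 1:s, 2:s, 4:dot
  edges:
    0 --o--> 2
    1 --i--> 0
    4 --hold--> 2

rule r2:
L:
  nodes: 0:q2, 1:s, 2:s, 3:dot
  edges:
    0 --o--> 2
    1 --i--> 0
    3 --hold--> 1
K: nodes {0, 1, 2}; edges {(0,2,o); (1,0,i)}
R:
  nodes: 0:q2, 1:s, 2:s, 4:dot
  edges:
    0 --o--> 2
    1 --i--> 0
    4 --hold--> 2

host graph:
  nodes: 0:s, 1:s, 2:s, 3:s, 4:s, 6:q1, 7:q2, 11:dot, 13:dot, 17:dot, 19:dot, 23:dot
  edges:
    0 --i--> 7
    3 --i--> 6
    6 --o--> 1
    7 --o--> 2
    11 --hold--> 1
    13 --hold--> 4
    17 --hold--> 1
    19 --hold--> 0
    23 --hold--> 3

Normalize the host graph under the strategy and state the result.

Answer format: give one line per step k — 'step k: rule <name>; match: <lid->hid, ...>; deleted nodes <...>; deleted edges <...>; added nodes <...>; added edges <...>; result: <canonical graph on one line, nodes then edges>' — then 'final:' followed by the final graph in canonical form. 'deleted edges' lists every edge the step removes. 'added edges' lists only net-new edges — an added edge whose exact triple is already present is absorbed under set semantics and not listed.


step 1: rule r1; match: 0->6, 1->3, 2->1, 3->23; deleted nodes 23; deleted edges (23,3,hold); added nodes 24; added edges (24,1,hold); result: nodes: 0:s, 1:s, 2:s, 3:s, 4:s, 6:q1, 7:q2, 11:dot, 13:dot, 17:dot, 19:dot, 24:dot edges: (0,7,i); (3,6,i); (6,1,o); (7,2,o); (11,1,hold); (13,4,hold); (17,1,hold); (19,0,hold); (24,1,hold)
step 2: rule r2; match: 0->7, 1->0, 2->2, 3->19; deleted nodes 19; deleted edges (19,0,hold); added nodes 25; added edges (25,2,hold); result: nodes: 0:s, 1:s, 2:s, 3:s, 4:s, 6:q1, 7:q2, 11:dot, 13:dot, 17:dot, 24:dot, 25:dot edges: (0,7,i); (3,6,i); (6,1,o); (7,2,o); (11,1,hold); (13,4,hold); (17,1,hold); (24,1,hold); (25,2,hold)
final:
nodes: 0:s, 1:s, 2:s, 3:s, 4:s, 6:q1, 7:q2, 11:dot, 13:dot, 17:dot, 24:dot, 25:dot
edges: (0,7,i); (3,6,i); (6,1,o); (7,2,o); (11,1,hold); (13,4,hold); (17,1,hold); (24,1,hold); (25,2,hold)


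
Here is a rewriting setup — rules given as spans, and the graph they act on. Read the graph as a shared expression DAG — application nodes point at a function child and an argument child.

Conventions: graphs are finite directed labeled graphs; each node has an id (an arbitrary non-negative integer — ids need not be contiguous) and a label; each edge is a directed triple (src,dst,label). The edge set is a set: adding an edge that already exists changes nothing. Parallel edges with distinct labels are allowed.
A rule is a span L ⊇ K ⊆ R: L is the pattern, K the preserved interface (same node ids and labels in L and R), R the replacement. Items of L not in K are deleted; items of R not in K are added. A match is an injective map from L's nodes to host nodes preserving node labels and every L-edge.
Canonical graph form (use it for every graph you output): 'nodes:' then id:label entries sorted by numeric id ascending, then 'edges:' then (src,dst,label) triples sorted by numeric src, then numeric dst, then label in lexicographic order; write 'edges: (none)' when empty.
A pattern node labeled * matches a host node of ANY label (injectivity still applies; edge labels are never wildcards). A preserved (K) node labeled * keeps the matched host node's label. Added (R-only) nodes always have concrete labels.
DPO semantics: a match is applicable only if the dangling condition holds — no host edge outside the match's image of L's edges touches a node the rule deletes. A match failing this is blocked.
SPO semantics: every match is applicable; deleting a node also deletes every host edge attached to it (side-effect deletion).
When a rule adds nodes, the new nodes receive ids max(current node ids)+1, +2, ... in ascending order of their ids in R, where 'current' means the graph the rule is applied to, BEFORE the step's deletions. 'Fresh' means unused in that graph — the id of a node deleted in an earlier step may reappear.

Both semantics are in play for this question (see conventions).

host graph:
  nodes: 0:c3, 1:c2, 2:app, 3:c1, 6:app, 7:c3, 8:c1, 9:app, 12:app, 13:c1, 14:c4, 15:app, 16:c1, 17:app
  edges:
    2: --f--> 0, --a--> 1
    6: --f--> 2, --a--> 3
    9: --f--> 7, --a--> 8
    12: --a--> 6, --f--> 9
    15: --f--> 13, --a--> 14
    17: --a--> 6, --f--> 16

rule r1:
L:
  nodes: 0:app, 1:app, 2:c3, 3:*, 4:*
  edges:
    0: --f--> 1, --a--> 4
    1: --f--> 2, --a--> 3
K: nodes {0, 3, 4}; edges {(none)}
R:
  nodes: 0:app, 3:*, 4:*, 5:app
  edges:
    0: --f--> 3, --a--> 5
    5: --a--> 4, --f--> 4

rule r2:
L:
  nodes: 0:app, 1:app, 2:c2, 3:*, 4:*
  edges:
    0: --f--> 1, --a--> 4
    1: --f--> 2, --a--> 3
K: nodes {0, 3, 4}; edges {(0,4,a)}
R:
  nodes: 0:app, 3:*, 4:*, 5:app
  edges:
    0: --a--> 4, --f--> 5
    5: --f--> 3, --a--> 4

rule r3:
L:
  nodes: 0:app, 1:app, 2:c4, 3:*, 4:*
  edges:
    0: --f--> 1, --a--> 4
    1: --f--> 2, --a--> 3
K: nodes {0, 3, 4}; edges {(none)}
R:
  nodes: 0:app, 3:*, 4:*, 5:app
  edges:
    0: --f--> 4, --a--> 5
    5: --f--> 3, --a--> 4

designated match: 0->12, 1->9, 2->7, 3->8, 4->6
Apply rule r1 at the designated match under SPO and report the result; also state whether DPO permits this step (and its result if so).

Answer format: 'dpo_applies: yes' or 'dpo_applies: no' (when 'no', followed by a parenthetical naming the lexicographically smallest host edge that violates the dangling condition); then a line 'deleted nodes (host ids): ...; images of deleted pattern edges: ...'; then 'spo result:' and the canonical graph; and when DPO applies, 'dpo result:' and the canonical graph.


dpo_applies: yes
deleted nodes (host ids): 7, 9; images of deleted pattern edges: (9,7,f); (9,8,a); (12,6,a); (12,9,f)
spo result:
nodes: 0:c3, 1:c2, 2:app, 3:c1, 6:app, 8:c1, 12:app, 13:c1, 14:c4, 15:app, 16:c1, 17:app, 18:app
edges: (2,0,f); (2,1,a); (6,2,f); (6,3,a); (12,8,f); (12,18,a); (15,13,f); (15,14,a); (17,6,a); (17,16,f); (18,6,a); (18,6,f)
dpo result:
nodes: 0:c3, 1:c2, 2:app, 3:c1, 6:app, 8:c1, 12:app, 13:c1, 14:c4, 15:app, 16:c1, 17:app, 18:app
edges: (2,0,f); (2,1,a); (6,2,f); (6,3,a); (12,8,f); (12,18,a); (15,13,f); (15,14,a); (17,6,a); (17,16,f); (18,6,a); (18,6,f)
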